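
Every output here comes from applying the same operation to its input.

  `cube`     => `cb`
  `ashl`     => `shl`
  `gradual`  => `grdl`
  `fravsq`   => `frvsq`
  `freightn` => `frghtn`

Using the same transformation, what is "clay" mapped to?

cly

The pattern: remove every vowel.
Applying that to "clay" gives "cly".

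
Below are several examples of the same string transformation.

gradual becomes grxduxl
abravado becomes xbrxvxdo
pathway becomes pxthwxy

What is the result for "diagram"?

The rule is to replace every "a" with "x".
Doing the same to "diagram": "dixgrxm".

dixgrxm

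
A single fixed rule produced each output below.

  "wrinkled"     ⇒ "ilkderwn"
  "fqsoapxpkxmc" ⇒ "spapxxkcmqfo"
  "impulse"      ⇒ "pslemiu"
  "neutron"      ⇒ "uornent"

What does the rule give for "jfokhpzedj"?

ophezjdfjk

Rule — swap each adjacent pair of characters (1↔2, 3↔4, ...), then move the first 3 characters to the end (rotate left by 3).
Doing the same to "jfokhpzedj": "ophezjdfjk".
(Check on "wrinkled": → "rwnilkde" → "ilkderwn" ✓)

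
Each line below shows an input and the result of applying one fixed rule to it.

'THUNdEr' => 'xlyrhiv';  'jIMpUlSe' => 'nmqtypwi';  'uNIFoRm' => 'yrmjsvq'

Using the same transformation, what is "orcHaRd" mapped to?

svglevh

The pattern: shift every letter 4 places forward in the alphabet (wrapping around), then convert every letter to lowercase.
Working it through for "orcHaRd": intermediate "svgLeVh", final "svglevh".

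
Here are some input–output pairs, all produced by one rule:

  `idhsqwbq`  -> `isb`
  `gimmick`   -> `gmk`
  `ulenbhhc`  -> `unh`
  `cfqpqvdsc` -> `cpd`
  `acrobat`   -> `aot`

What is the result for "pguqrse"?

pqe

In each case the input is transformed by: keep one character in every 3, starting at position 1 (positions 1st, 4th, 7th, ...).
For "pguqrse" the result is "pqe".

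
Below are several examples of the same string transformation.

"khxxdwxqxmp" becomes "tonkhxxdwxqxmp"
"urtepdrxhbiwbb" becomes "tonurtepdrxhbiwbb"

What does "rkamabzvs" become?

tonrkamabzvs

The transformation: prepend "ton".
So "rkamabzvs" becomes "tonrkamabzvs".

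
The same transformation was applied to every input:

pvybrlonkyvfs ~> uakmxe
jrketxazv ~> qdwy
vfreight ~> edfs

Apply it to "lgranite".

fzhd

The transformation: keep every other character starting from the second (positions 2nd, 4th, 6th, ...), then shift every letter 1 place backward in the alphabet (wrapping around).
So "lgranite" becomes "fzhd".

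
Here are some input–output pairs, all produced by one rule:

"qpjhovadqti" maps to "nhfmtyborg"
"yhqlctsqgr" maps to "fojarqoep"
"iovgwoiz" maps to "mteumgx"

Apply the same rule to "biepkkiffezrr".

The transformation: shift every letter 2 places backward in the alphabet (wrapping around), then delete the first character.
On "biepkkiffezrr": the first step gives "zgcniigddcxpp", and the second then gives "gcniigddcxpp".

gcniigddcxpp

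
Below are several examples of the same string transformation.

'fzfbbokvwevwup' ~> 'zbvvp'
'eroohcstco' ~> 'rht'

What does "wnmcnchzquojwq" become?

nnzoq

The rule is to keep one character in every 3, starting at position 2 (positions 2nd, 5th, 8th, ...).
"wnmcnchzquojwq" → "nnzoq".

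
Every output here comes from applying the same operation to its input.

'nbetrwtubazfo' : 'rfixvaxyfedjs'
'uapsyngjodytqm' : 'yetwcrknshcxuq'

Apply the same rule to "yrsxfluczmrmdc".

In each case the input is transformed by: shift every letter 4 places forward in the alphabet (wrapping around).
So "yrsxfluczmrmdc" becomes "cvwbjpygdqvqhg".

cvwbjpygdqvqhg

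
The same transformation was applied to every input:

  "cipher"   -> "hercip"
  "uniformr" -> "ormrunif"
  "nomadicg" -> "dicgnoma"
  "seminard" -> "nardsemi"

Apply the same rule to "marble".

blemar

What's happening: swap the front and back halves of the string.
For "marble" the result is "blemar".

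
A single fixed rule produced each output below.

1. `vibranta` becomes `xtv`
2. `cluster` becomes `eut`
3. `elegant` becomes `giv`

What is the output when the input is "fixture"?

The pattern: keep one character in every 3, starting at position 1 (positions 1st, 4th, 7th, ...), then shift every letter 2 places forward in the alphabet (wrapping around).
"fixture" → "fte" → "hvg".

hvg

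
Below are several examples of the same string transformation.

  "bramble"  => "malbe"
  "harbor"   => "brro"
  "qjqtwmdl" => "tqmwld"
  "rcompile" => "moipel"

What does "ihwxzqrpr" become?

xwqzprr

Each output is the input with this applied: swap each adjacent pair of characters (1↔2, 3↔4, ...), then delete the first 2 characters.
So "ihwxzqrpr" becomes "xwqzprr".
(Check on "bramble": → "rbmalbe" → "malbe" ✓)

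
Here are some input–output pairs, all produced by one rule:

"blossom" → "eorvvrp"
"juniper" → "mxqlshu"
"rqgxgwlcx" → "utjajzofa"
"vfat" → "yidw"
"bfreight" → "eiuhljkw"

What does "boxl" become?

Each output is the input with this applied: shift every letter 3 places forward in the alphabet (wrapping around).
So "boxl" becomes "erao".

erao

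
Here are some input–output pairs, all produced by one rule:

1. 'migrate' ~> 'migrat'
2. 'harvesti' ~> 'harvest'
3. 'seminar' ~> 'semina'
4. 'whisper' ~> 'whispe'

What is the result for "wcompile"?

wcompil

The transformation: delete the last character.
For "wcompile" the result is "wcompil".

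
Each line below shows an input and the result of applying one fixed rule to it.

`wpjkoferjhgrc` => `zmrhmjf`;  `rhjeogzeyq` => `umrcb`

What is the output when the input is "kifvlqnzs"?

In each case the input is transformed by: keep every other character starting from the first (positions 1st, 3rd, 5th, ...), then shift every letter 3 places forward in the alphabet (wrapping around).
"kifvlqnzs" → "kflns" → "nioqv".
(Check on "wpjkoferjhgrc": → "wjoejgc" → "zmrhmjf" ✓)

nioqv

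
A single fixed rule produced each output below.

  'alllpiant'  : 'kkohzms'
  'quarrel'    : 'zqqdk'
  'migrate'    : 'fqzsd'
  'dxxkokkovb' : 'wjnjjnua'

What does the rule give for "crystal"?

xrszk

Looking at the pairs, the operation is to shift every letter 1 place backward in the alphabet (wrapping around), then delete the first 2 characters.
For "crystal", step one produces "bqxrszk"; step two turns that into "xrszk".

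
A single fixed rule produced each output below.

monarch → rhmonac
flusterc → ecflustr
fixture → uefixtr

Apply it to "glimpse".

The transformation: move the last 2 characters to the front (rotate right by 2), then swap the first and last characters.
So "glimpse" becomes "peglims".

peglims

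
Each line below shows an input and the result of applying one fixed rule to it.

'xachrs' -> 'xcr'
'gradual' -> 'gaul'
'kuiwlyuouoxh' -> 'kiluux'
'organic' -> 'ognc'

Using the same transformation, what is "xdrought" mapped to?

xruh

The transformation: keep every other character starting from the first (positions 1st, 3rd, 5th, ...).
Doing the same to "xdrought": "xruh".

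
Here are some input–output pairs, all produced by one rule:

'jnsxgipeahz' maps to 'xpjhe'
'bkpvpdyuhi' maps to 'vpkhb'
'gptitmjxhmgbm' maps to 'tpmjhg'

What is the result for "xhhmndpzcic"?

xnihc

In each case the input is transformed by: sort the characters into reverse alphabetical order, then keep every other character starting from the second (positions 2nd, 4th, 6th, ...).
Applying both steps to "xhhmndpzcic": "zxpnmihhdcc", then "xnihc".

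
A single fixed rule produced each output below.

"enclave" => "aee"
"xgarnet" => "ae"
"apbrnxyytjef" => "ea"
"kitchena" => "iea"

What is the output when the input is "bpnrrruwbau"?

Rule — move the first character to the end, then keep only the vowels.
Starting from "bpnrrruwbau": after the first operation, "pnrrruwbaub"; after the second, "uau".

uau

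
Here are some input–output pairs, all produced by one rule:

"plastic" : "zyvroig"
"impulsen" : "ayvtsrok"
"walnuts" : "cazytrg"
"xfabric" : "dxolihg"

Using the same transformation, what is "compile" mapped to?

Each output is the input with this applied: sort the characters into reverse alphabetical order, then shift every letter 6 places forward in the alphabet (wrapping around).
Starting from "compile": after the first operation, "pomliec"; after the second, "vusroki".

vusroki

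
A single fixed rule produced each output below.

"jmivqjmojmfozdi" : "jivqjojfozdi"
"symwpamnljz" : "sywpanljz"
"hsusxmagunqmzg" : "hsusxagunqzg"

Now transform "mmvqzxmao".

vqzxao

The pattern: remove every "m".
Applying that to "mmvqzxmao" gives "vqzxao".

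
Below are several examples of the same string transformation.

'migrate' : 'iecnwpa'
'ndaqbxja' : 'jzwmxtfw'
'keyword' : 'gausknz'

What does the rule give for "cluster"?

The rule is to shift every letter 4 places backward in the alphabet (wrapping around).
So "cluster" becomes "yhqopan".

yhqopan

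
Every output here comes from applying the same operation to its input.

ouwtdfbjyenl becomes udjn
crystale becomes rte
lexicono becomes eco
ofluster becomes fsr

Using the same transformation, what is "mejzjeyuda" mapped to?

eju

Rule — keep one character in every 3, starting at position 2 (positions 2nd, 5th, 8th, ...).
For "mejzjeyuda" the result is "eju".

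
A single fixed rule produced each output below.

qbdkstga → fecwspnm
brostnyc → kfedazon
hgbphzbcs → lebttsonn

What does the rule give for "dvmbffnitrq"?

The transformation: sort the characters into reverse alphabetical order, then shift every letter 12 places forward in the alphabet (wrapping around).
"dvmbffnitrq" → "hfdczyurrpn".

hfdczyurrpn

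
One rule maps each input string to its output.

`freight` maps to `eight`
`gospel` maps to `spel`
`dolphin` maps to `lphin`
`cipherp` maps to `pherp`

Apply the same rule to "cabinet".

In each case the input is transformed by: delete the first 2 characters.
On "cabinet" that produces "binet".

binet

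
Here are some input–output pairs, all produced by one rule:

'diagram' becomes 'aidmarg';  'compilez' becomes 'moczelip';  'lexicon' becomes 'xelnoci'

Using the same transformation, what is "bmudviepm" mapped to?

The rule is to move the first 3 characters to the end (rotate left by 3), then reverse the string.
Applying both steps to "bmudviepm": "dviepmbmu", then "umbmpeivd".

umbmpeivd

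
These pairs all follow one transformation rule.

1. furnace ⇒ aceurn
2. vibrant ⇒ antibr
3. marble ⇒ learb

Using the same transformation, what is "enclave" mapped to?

avencl

What's happening: delete the first character, then move the first 3 characters to the end (rotate left by 3).
So "enclave" becomes "avencl".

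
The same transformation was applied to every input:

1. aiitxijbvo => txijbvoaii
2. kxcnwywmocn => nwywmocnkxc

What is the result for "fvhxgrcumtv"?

The pattern: move the first 3 characters to the end (rotate left by 3).
For "fvhxgrcumtv" the result is "xgrcumtvfvh".

xgrcumtvfvh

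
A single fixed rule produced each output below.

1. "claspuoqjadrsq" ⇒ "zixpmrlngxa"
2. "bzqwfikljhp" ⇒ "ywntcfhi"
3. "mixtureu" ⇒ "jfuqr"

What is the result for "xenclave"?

ubkzi

The pattern: delete the last 3 characters, then shift every letter 3 places backward in the alphabet (wrapping around).
Starting from "xenclave": after the first operation, "xencl"; after the second, "ubkzi".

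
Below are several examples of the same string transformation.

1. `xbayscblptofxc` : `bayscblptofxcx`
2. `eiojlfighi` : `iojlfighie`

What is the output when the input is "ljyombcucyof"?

The pattern: move the first character to the end.
Applying that to "ljyombcucyof" gives "jyombcucyofl".

jyombcucyofl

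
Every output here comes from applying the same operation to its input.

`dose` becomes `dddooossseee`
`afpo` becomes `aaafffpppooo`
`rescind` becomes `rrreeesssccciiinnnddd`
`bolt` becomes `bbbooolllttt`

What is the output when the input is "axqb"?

Rule — repeat every character 3 times.
For "axqb" the result is "aaaxxxqqqbbb".

aaaxxxqqqbbb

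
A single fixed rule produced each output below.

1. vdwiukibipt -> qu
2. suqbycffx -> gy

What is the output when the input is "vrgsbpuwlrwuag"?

The transformation: shift every letter 1 place forward in the alphabet (wrapping around), then keep only the last 2 characters.
"vrgsbpuwlrwuag" → "wshtcqvxmsxvbh" → "bh".

bh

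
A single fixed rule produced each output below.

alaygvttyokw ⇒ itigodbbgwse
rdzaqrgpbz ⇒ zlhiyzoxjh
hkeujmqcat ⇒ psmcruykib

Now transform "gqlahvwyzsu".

What's happening: shift every letter 8 places forward in the alphabet (wrapping around).
On "gqlahvwyzsu" that produces "oytipdeghac".

oytipdeghac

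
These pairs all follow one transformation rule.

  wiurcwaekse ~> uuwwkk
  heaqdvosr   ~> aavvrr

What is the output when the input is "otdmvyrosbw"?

ddyyss

What's happening: keep one character in every 3, starting at position 3 (positions 3rd, 6th, 9th, ...), then double every character.
Working it through for "otdmvyrosbw": intermediate "dys", final "ddyyss".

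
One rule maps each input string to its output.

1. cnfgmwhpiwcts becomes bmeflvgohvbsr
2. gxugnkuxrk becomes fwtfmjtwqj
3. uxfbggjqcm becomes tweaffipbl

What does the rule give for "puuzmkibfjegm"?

ottyljhaeidfl

Rule — shift every letter 1 place backward in the alphabet (wrapping around).
So "puuzmkibfjegm" becomes "ottyljhaeidfl".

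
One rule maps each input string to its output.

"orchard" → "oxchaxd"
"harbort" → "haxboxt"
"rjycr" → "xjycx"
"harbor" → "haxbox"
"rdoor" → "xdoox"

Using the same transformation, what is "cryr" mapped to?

cxyx

The rule is to replace every "r" with "x".
Applying that to "cryr" gives "cxyx".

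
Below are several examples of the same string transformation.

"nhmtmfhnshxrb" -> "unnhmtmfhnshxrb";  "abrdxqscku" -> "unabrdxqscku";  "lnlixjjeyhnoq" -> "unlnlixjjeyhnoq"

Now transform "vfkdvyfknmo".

unvfkdvyfknmo

The pattern: prepend "un".
So "vfkdvyfknmo" becomes "unvfkdvyfknmo".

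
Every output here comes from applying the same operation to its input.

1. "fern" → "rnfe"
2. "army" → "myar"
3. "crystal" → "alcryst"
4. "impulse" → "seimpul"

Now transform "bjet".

Looking at the pairs, the operation is to move the last 2 characters to the front (rotate right by 2).
Applying that to "bjet" gives "etbj".

etbj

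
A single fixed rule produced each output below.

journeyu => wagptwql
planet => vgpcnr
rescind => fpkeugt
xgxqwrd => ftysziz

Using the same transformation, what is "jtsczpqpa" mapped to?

The rule is to shift every letter 2 places forward in the alphabet (wrapping around), then reverse the string.
Starting from "jtsczpqpa": after the first operation, "lvuebrsrc"; after the second, "crsrbeuvl".

crsrbeuvl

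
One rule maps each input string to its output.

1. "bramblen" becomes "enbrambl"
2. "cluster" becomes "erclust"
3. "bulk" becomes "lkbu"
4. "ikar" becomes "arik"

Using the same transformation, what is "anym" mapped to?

Each output is the input with this applied: move the last 2 characters to the front (rotate right by 2).
So "anym" becomes "yman".

yman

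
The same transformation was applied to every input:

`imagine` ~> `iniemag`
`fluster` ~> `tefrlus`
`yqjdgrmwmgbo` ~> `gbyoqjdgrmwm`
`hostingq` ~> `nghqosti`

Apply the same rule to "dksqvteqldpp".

The pattern: swap the first and last characters, then move the last 3 characters to the front (rotate right by 3).
Applying both steps to "dksqvteqldpp": "pksqvteqldpd", then "dpdpksqvteql".

dpdpksqvteql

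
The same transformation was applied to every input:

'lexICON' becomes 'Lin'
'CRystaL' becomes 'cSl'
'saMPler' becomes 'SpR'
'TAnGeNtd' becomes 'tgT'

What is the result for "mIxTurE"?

Rule — keep one character in every 3, starting at position 1 (positions 1st, 4th, 7th, ...), then flip the case of every letter.
Applying that to "mIxTurE" gives "Mte".

Mte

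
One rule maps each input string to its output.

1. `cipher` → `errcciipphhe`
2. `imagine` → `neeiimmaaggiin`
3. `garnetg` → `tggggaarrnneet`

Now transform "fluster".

errfflluusstte

The pattern: double every character, then move the last 3 characters to the front (rotate right by 3).
On "fluster": the first step gives "fflluusstteerr", and the second then gives "errfflluusstte".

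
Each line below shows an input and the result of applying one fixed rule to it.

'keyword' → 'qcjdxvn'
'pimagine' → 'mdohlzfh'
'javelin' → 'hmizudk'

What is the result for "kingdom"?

Rule — move the last 2 characters to the front (rotate right by 2), then shift every letter 1 place backward in the alphabet (wrapping around).
"kingdom" → "omkingd" → "nljhmfc".

nljhmfc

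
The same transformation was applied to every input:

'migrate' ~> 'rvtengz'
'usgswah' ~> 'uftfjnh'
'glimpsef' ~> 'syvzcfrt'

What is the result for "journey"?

lbhearw

Each output is the input with this applied: shift every letter 13 places forward in the alphabet (wrapping around) — i.e. ROT13, then swap the first and last characters.
For "journey", step one produces "wbhearl"; step two turns that into "lbhearw".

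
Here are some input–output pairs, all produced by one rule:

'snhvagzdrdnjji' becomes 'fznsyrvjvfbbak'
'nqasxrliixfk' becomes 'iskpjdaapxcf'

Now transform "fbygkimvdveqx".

tqycaenvnwipx

The transformation: shift every letter 8 places backward in the alphabet (wrapping around), then move the first character to the end.
"fbygkimvdveqx" → "xtqycaenvnwip" → "tqycaenvnwipx".
(Check on "snhvagzdrdnjji": → "kfznsyrvjvfbba" → "fznsyrvjvfbbak" ✓)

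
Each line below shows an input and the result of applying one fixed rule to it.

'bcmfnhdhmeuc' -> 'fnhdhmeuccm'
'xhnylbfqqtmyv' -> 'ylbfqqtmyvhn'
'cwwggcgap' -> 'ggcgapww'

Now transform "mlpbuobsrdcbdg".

buobsrdcbdglp

Looking at the pairs, the operation is to delete the first character, then move the first 2 characters to the end (rotate left by 2).
Working it through for "mlpbuobsrdcbdg": intermediate "lpbuobsrdcbdg", final "buobsrdcbdglp".
(Check on "bcmfnhdhmeuc": → "cmfnhdhmeuc" → "fnhdhmeuccm" ✓)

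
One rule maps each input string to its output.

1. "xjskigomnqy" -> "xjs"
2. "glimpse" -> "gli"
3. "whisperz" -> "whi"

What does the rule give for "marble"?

The rule is to keep only the first 3 characters.
For "marble" the result is "mar".

mar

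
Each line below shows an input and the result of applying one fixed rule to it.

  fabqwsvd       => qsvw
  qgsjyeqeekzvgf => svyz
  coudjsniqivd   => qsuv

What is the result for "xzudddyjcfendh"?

The rule is to sort the characters into alphabetical order, then keep only the last 4 characters.
"xzudddyjcfendh" → "cddddefhjnuxyz" → "uxyz".

uxyz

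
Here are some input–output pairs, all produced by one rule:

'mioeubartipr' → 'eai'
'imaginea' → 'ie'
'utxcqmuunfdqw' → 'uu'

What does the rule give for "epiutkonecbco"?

Rule — keep one character in every 3, starting at position 1 (positions 1st, 4th, 7th, ...), then keep only the vowels.
Applying both steps to "epiutkonecbco": "euoco", then "euoo".
(Check on "utxcqmuunfdqw": → "ucufw" → "uu" ✓)

euoo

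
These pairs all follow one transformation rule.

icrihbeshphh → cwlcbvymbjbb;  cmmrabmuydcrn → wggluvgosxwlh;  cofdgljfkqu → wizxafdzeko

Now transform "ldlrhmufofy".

The transformation: shift every letter 6 places backward in the alphabet (wrapping around).
So "ldlrhmufofy" becomes "fxflbgozizs".

fxflbgozizs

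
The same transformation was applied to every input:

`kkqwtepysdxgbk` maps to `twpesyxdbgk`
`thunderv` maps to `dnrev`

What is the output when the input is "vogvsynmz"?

In each case the input is transformed by: delete the first 3 characters, then swap each adjacent pair of characters (1↔2, 3↔4, ...).
Starting from "vogvsynmz": after the first operation, "vsynmz"; after the second, "svnyzm".

svnyzm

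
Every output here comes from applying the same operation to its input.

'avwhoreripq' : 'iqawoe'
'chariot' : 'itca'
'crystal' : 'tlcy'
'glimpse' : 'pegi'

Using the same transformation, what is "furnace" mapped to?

aefr

Looking at the pairs, the operation is to keep every other character starting from the first (positions 1st, 3rd, 5th, ...), then move the last 2 characters to the front (rotate right by 2).
Applying both steps to "furnace": "frae", then "aefr".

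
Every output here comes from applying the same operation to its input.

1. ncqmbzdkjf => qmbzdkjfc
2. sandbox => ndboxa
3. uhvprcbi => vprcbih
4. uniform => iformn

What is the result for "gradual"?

In each case the input is transformed by: delete the first character, then move the first character to the end.
Working it through for "gradual": intermediate "radual", final "adualr".

adualr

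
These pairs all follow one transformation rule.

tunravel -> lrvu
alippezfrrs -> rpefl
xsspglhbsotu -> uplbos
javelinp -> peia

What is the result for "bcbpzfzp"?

ppfc

The pattern: keep every other character starting from the second (positions 2nd, 4th, 6th, ...), then swap the first and last characters.
Starting from "bcbpzfzp": after the first operation, "cpfp"; after the second, "ppfc".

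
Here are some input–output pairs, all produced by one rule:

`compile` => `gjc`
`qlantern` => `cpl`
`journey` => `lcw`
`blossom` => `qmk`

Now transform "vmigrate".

Each output is the input with this applied: shift every letter 2 places backward in the alphabet (wrapping around), then keep only the last 3 characters.
Working it through for "vmigrate": intermediate "tkgepyrc", final "yrc".

yrc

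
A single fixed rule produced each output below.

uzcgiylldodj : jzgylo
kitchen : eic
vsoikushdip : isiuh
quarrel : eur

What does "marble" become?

Looking at the pairs, the operation is to keep every other character starting from the second (positions 2nd, 4th, 6th, ...), then move the last character to the front.
For "marble", step one produces "abe"; step two turns that into "eab".

eab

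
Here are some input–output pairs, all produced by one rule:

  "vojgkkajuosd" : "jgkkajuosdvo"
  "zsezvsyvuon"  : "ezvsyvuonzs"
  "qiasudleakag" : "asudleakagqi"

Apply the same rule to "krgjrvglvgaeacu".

gjrvglvgaeacukr

What's happening: move the first 2 characters to the end (rotate left by 2).
Doing the same to "krgjrvglvgaeacu": "gjrvglvgaeacukr".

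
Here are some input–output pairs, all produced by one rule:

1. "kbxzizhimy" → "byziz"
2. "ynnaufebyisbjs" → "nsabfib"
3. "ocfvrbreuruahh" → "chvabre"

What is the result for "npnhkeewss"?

pshwe

The transformation: keep every other character starting from the second (positions 2nd, 4th, 6th, ...), then take characters alternately from the front and the back (1st, last, 2nd, 2nd-last, ...).
Applying both steps to "npnhkeewss": "phews", then "pshwe".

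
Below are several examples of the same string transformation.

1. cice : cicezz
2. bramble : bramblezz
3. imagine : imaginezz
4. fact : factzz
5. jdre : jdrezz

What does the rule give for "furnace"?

furnacezz

Rule — append "zz".
On "furnace" that produces "furnacezz".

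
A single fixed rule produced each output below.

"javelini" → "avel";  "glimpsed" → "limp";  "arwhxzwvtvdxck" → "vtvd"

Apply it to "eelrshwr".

elrs

Each output is the input with this applied: move the last 3 characters to the front (rotate right by 3), then keep only the last 4 characters.
"eelrshwr" → "hwreelrs" → "elrs".
(Check on "glimpsed": → "sedglimp" → "limp" ✓)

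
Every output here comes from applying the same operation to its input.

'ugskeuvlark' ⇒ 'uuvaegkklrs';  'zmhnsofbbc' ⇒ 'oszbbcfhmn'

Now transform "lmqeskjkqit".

qsteijkklmq

Rule — sort the characters into alphabetical order, then move the last 3 characters to the front (rotate right by 3).
Applying both steps to "lmqeskjkqit": "eijkklmqqst", then "qsteijkklmq".
(Check on "ugskeuvlark": → "aegkklrsuuv" → "uuvaegkklrs" ✓)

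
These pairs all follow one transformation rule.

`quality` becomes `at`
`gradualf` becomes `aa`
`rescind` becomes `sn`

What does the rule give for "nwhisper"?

The pattern: keep one character in every 3, starting at position 3 (positions 3rd, 6th, 9th, ...).
Applying that to "nwhisper" gives "hp".

hp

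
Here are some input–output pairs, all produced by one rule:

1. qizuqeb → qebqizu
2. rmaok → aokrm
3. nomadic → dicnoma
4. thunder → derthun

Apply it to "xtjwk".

What's happening: move the last 3 characters to the front (rotate right by 3).
For "xtjwk" the result is "jwkxt".

jwkxt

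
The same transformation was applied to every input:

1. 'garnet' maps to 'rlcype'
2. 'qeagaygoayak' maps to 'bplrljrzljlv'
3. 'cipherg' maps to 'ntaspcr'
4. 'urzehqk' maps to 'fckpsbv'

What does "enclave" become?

pynwlgp

Each output is the input with this applied: shift every letter 11 places forward in the alphabet (wrapping around).
On "enclave" that produces "pynwlgp".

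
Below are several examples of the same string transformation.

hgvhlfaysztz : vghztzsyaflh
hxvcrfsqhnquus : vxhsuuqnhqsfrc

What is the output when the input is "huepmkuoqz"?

The transformation: move the first 3 characters to the end (rotate left by 3), then reverse the string.
On "huepmkuoqz" that produces "euhzqoukmp".

euhzqoukmp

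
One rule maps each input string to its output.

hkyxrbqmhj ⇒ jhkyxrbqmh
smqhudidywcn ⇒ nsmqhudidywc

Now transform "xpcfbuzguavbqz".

Looking at the pairs, the operation is to move the last character to the front.
Doing the same to "xpcfbuzguavbqz": "zxpcfbuzguavbq".

zxpcfbuzguavbq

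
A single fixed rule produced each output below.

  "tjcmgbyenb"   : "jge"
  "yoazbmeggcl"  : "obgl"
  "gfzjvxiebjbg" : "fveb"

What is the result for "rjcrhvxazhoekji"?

jhaoj

The pattern: keep one character in every 3, starting at position 2 (positions 2nd, 5th, 8th, ...).
Doing the same to "rjcrhvxazhoekji": "jhaoj".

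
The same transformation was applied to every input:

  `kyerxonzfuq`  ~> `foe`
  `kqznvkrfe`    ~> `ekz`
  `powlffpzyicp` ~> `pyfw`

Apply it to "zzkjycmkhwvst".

Looking at the pairs, the operation is to keep one character in every 3, starting at position 3 (positions 3rd, 6th, 9th, ...), then reverse the string.
Applying both steps to "zzkjycmkhwvst": "kchs", then "shck".

shck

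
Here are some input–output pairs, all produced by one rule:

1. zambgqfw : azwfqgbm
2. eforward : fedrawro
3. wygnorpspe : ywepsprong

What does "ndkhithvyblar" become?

dnralbyvhtihk

What's happening: move the first 2 characters to the end (rotate left by 2), then reverse the string.
On "ndkhithvyblar" that produces "dnralbyvhtihk".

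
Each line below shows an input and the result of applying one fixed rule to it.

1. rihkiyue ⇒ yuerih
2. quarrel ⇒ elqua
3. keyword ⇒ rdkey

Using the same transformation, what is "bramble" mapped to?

lebra

The rule is to move the first 3 characters to the end (rotate left by 3), then delete the first 2 characters.
Working it through for "bramble": intermediate "mblebra", final "lebra".
(Check on "rihkiyue": → "kiyuerih" → "yuerih" ✓)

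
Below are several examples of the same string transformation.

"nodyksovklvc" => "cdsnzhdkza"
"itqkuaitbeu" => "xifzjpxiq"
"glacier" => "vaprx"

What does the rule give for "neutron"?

ctjig

The transformation: shift every letter 11 places backward in the alphabet (wrapping around), then delete the last 2 characters.
Working it through for "neutron": intermediate "ctjigdc", final "ctjig".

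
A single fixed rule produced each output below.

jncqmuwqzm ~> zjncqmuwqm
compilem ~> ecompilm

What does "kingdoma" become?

The pattern: move the last character to the front, then swap the first and last characters.
Starting from "kingdoma": after the first operation, "akingdom"; after the second, "mkingdoa".

mkingdoa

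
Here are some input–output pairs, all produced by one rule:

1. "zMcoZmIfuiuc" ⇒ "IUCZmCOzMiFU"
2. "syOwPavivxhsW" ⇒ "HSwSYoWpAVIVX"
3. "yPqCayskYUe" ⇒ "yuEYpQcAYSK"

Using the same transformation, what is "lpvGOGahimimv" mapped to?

Rule — move the last 3 characters to the front (rotate right by 3), then flip the case of every letter.
On "lpvGOGahimimv": the first step gives "imvlpvGOGahim", and the second then gives "IMVLPVgogAHIM".

IMVLPVgogAHIM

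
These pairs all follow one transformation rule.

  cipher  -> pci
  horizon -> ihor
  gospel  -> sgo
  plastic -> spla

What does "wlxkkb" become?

xwl

What's happening: delete the last 3 characters, then move the last character to the front.
"wlxkkb" → "xwl".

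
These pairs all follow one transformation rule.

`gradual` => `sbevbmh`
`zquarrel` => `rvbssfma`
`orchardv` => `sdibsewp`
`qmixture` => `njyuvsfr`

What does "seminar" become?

fnjobst

Rule — shift every letter 1 place forward in the alphabet (wrapping around), then move the first character to the end.
Starting from "seminar": after the first operation, "tfnjobs"; after the second, "fnjobst".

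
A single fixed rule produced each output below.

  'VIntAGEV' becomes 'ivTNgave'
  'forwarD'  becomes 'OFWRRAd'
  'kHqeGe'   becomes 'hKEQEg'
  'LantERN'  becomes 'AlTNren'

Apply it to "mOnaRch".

oMANCrH

What's happening: flip the case of every letter, then swap each adjacent pair of characters (1↔2, 3↔4, ...).
For "mOnaRch", step one produces "MoNArCH"; step two turns that into "oMANCrH".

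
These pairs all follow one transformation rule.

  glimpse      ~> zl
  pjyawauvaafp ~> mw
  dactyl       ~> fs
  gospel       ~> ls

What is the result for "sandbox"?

ve

Looking at the pairs, the operation is to shift every letter 7 places forward in the alphabet (wrapping around), then keep only the last 2 characters.
Applying both steps to "sandbox": "zhukive", then "ve".
(Check on "glimpse": → "nsptwzl" → "zl" ✓)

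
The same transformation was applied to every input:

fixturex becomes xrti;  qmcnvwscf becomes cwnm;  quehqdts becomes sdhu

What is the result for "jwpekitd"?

diew

The rule is to keep every other character starting from the second (positions 2nd, 4th, 6th, ...), then reverse the string.
"jwpekitd" → "diew".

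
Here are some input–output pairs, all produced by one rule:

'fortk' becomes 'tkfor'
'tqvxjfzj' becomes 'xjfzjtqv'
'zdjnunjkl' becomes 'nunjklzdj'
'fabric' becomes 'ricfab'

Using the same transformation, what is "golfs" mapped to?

fsgol

The rule is to move the first 3 characters to the end (rotate left by 3).
Doing the same to "golfs": "fsgol".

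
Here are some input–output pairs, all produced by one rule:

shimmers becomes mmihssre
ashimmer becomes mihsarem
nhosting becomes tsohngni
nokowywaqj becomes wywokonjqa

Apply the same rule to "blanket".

nalbtek

Looking at the pairs, the operation is to move the last 3 characters to the front (rotate right by 3), then reverse the string.
Starting from "blanket": after the first operation, "ketblan"; after the second, "nalbtek".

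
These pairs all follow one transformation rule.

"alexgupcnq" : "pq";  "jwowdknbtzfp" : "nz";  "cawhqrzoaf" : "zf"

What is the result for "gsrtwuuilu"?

uu

In each case the input is transformed by: keep one character in every 3, starting at position 1 (positions 1st, 4th, 7th, ...), then keep only the last 2 characters.
For "gsrtwuuilu", step one produces "gtuu"; step two turns that into "uu".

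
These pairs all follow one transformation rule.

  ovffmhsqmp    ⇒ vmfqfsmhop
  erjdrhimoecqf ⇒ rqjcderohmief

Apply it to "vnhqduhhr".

In each case the input is transformed by: take characters alternately from the front and the back (1st, last, 2nd, 2nd-last, ...), then move the first 2 characters to the end (rotate left by 2).
On "vnhqduhhr": the first step gives "vrnhhhqud", and the second then gives "nhhhqudvr".
(Check on "ovffmhsqmp": → "opvmfqfsmh" → "vmfqfsmhop" ✓)

nhhhqudvr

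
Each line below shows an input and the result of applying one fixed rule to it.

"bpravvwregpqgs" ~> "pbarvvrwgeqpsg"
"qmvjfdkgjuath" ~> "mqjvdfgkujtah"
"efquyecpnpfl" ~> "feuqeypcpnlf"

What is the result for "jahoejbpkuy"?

The rule is to swap each adjacent pair of characters (1↔2, 3↔4, ...).
For "jahoejbpkuy" the result is "ajohjepbuky".

ajohjepbuky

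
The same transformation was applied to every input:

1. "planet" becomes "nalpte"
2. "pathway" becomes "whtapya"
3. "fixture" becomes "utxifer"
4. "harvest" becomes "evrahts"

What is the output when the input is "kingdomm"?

odgnikmm

Looking at the pairs, the operation is to move the last 2 characters to the front (rotate right by 2), then reverse the string.
For "kingdomm", step one produces "mmkingdo"; step two turns that into "odgnikmm".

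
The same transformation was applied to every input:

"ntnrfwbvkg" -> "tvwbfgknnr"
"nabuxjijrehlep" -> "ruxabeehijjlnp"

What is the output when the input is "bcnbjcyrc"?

nrybbcccj

What's happening: sort the characters into alphabetical order, then move the last 3 characters to the front (rotate right by 3).
Applying both steps to "bcnbjcyrc": "bbcccjnry", then "nrybbcccj".
(Check on "ntnrfwbvkg": → "bfgknnrtvw" → "tvwbfgknnr" ✓)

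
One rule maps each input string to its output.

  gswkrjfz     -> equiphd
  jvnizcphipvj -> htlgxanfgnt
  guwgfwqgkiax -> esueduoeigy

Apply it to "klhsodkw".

ijfqmbi

Each output is the input with this applied: delete the last character, then shift every letter 2 places backward in the alphabet (wrapping around).
For "klhsodkw", step one produces "klhsodk"; step two turns that into "ijfqmbi".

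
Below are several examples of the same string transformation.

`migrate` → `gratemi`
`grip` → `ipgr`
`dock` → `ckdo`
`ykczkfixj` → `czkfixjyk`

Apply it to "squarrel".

The rule is to move the first 2 characters to the end (rotate left by 2).
"squarrel" → "uarrelsq".

uarrelsq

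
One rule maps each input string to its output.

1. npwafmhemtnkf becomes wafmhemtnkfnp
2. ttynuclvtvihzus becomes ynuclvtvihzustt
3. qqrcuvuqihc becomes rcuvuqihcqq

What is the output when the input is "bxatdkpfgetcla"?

atdkpfgetclabx

The transformation: move the first 2 characters to the end (rotate left by 2).
Applying that to "bxatdkpfgetcla" gives "atdkpfgetclabx".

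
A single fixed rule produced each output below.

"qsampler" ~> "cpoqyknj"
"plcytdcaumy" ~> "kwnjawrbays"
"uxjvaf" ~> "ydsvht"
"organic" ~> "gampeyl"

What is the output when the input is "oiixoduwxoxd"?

vbmggvmbsuvm

In each case the input is transformed by: shift every letter 2 places backward in the alphabet (wrapping around), then move the last 2 characters to the front (rotate right by 2).
"oiixoduwxoxd" → "vbmggvmbsuvm".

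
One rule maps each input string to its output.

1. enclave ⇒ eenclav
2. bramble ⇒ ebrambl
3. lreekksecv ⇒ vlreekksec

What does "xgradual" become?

lxgradua

The transformation: move the last character to the front.
Applying that to "xgradual" gives "lxgradua".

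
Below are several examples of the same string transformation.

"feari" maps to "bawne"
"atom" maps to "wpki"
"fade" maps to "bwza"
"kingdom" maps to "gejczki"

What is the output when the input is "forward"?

The rule is to shift every letter 4 places backward in the alphabet (wrapping around).
For "forward" the result is "bknswnz".

bknswnz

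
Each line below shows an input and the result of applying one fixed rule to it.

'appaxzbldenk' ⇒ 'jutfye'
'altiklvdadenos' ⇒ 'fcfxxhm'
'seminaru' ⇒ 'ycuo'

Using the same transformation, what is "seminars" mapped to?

What's happening: keep every other character starting from the second (positions 2nd, 4th, 6th, ...), then shift every letter 6 places backward in the alphabet (wrapping around).
Applying that to "seminars" gives "ycum".
(Check on "altiklvdadenos": → "lilddns" → "fcfxxhm" ✓)

ycum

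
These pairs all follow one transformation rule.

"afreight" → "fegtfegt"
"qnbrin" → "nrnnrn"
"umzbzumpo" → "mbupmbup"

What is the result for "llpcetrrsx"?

What's happening: keep every other character starting from the second (positions 2nd, 4th, 6th, ...), then write the whole string twice.
On "llpcetrrsx": the first step gives "lctrx", and the second then gives "lctrxlctrx".
(Check on "afreight": → "fegt" → "fegtfegt" ✓)

lctrxlctrx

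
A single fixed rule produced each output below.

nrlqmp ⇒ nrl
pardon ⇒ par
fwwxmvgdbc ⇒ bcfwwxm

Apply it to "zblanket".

tzbla

What's happening: swap the front and back halves of the string, then delete the first 3 characters.
So "zblanket" becomes "tzbla".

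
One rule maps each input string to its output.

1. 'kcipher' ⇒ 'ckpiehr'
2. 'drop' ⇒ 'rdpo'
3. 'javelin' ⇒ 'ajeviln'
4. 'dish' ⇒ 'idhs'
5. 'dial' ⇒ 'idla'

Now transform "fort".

The transformation: swap each adjacent pair of characters (1↔2, 3↔4, ...).
For "fort" the result is "oftr".

oftr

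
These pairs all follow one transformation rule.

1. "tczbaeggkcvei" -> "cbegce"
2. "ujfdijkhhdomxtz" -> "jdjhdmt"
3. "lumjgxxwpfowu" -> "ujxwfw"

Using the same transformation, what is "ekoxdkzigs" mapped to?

kxkis

Each output is the input with this applied: keep every other character starting from the second (positions 2nd, 4th, 6th, ...).
On "ekoxdkzigs" that produces "kxkis".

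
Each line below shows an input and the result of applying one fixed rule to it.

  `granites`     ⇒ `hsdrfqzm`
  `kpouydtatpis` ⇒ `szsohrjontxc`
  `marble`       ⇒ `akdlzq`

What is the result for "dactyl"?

Looking at the pairs, the operation is to swap the front and back halves of the string, then shift every letter 1 place backward in the alphabet (wrapping around).
Working it through for "dactyl": intermediate "tyldac", final "sxkczb".

sxkczb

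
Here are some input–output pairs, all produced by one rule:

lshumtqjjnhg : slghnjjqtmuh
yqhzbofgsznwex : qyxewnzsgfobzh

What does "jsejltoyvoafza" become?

The rule is to move the first 2 characters to the end (rotate left by 2), then reverse the string.
Applying both steps to "jsejltoyvoafza": "ejltoyvoafzajs", then "sjazfaovyotlje".

sjazfaovyotlje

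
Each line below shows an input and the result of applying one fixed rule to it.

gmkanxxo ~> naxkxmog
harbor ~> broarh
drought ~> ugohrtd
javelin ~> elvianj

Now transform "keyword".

What's happening: take characters alternately from the front and the back (1st, last, 2nd, 2nd-last, ...), then reverse the string.
Starting from "keyword": after the first operation, "kderyow"; after the second, "woyredk".
(Check on "harbor": → "hraorb" → "broarh" ✓)

woyredk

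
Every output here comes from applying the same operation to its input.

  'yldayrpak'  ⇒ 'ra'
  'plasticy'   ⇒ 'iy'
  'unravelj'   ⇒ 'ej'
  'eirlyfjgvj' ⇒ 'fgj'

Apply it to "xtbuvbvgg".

bg

Each output is the input with this applied: keep every other character starting from the second (positions 2nd, 4th, 6th, ...), then delete the first 2 characters.
"xtbuvbvgg" → "tubg" → "bg".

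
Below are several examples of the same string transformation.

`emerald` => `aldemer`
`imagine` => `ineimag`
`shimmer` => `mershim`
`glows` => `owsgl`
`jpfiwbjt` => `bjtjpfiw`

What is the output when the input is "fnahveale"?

alefnahve

The rule is to move the last 3 characters to the front (rotate right by 3).
"fnahveale" → "alefnahve".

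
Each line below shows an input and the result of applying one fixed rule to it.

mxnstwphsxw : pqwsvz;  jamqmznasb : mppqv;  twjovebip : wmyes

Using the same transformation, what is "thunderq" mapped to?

wxgu

The rule is to keep every other character starting from the first (positions 1st, 3rd, 5th, ...), then shift every letter 3 places forward in the alphabet (wrapping around).
On "thunderq": the first step gives "tudr", and the second then gives "wxgu".
(Check on "mxnstwphsxw": → "mntpsw" → "pqwsvz" ✓)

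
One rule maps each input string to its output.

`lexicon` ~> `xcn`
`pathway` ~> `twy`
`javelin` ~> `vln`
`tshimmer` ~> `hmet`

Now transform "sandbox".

nbx

The transformation: move the first character to the end, then keep every other character starting from the second (positions 2nd, 4th, 6th, ...).
For "sandbox" the result is "nbx".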